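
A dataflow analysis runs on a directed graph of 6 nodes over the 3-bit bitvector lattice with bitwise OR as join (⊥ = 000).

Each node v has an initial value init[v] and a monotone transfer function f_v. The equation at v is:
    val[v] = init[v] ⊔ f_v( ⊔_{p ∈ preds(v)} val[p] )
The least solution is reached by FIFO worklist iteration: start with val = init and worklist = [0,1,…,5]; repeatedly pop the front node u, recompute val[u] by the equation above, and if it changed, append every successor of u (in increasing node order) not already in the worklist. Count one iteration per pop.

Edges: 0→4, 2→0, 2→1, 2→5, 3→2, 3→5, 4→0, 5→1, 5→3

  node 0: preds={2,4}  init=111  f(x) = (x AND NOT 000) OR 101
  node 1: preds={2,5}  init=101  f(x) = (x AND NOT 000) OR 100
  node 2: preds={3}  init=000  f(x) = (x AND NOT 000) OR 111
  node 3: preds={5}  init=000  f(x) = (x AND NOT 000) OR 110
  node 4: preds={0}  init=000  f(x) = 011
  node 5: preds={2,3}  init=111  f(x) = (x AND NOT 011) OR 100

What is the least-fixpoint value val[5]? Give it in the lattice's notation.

Iteration log — 9 steps:
  step 1. node 0  ⊔preds=000  new=111  stable
  step 2. node 1  ⊔preds=111  new=111  old=101  +wl: 
  step 3. node 2  ⊔preds=000  new=111  old=000  +wl: 0,1
  step 4. node 3  ⊔preds=111  new=111  old=000  +wl: 2
  step 5. node 4  ⊔preds=111  new=011  old=000  +wl: 
  step 6. node 5  ⊔preds=111  new=111  stable
  step 7. node 0  ⊔preds=111  new=111  stable
  step 8. node 1  ⊔preds=111  new=111  stable
  step 9. node 2  ⊔preds=111  new=111  stable

Least fixpoint reached:
  node 0: 111
  node 1: 111
  node 2: 111
  node 3: 111
  node 4: 011
  node 5: 111

111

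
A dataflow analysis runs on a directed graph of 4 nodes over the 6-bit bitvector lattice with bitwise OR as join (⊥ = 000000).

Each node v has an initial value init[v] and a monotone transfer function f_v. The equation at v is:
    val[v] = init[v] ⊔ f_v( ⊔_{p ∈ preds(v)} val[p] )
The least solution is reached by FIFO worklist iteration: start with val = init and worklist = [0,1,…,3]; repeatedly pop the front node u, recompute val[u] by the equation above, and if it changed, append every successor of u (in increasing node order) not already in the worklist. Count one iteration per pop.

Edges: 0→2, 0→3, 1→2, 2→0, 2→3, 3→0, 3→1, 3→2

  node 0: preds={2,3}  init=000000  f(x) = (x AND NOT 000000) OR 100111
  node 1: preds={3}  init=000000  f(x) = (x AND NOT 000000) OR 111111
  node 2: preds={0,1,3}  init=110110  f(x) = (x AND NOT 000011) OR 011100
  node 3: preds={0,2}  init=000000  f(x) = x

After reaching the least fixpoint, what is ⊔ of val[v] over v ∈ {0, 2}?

111111

Iteration log — 8 steps:
  step 1. node 0  ⊔preds=110110  new=110111  old=000000  +wl: 
  step 2. node 1  ⊔preds=000000  new=111111  old=000000  +wl: 
  step 3. node 2  ⊔preds=111111  new=111110  old=110110  +wl: 0
  step 4. node 3  ⊔preds=111111  new=111111  old=000000  +wl: 1,2
  step 5. node 0  ⊔preds=111111  new=111111  old=110111  +wl: 3
  step 6. node 1  ⊔preds=111111  new=111111  stable
  step 7. node 2  ⊔preds=111111  new=111110  stable
  step 8. node 3  ⊔preds=111111  new=111111  stable

Least fixpoint reached:
  node 0: 111111
  node 1: 111111
  node 2: 111110
  node 3: 111111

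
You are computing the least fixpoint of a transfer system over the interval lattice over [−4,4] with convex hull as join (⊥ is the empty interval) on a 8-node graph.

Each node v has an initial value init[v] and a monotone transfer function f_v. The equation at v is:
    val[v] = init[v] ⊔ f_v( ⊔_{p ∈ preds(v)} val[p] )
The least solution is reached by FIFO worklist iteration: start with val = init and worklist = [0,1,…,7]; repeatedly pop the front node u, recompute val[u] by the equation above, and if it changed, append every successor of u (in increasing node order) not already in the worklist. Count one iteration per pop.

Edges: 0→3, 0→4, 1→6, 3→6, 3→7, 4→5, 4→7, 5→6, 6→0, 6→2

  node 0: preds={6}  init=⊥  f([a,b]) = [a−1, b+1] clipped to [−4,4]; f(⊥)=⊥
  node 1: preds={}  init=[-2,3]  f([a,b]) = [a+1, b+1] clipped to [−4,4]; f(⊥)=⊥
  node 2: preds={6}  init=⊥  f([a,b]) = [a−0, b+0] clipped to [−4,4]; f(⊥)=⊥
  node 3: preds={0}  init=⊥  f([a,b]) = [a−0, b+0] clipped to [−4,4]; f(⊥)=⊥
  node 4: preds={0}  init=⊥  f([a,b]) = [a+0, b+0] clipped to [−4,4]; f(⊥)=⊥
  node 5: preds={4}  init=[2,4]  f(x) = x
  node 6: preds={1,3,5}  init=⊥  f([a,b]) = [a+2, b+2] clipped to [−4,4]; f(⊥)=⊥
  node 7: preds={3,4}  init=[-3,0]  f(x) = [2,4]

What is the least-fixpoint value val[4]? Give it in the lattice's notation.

[-1,4]

Worklist (16 pops):
  #1 pop 0: in=⊥ → ⊥ (no change)
  #2 pop 1: in=⊥ → [-2,3] (no change)
  #3 pop 2: in=⊥ → ⊥ (no change)
  #4 pop 3: in=⊥ → ⊥ (no change)
  #5 pop 4: in=⊥ → ⊥ (no change)
  #6 pop 5: in=⊥ → [2,4] (no change)
  #7 pop 6: in=[-2,4] → [0,4] (was ⊥); enqueue [0,2]
  #8 pop 7: in=⊥ → [-3,4] (was [-3,0]); enqueue []
  #9 pop 0: in=[0,4] → [-1,4] (was ⊥); enqueue [3,4]
  #10 pop 2: in=[0,4] → [0,4] (was ⊥); enqueue []
  #11 pop 3: in=[-1,4] → [-1,4] (was ⊥); enqueue [6,7]
  #12 pop 4: in=[-1,4] → [-1,4] (was ⊥); enqueue [5]
  #13 pop 6: in=[-2,4] → [0,4] (no change)
  #14 pop 7: in=[-1,4] → [-3,4] (no change)
  #15 pop 5: in=[-1,4] → [-1,4] (was [2,4]); enqueue [6]
  #16 pop 6: in=[-2,4] → [0,4] (no change)

Fixpoint:
  val[0] = [-1,4]
  val[1] = [-2,3]
  val[2] = [0,4]
  val[3] = [-1,4]
  val[4] = [-1,4]
  val[5] = [-1,4]
  val[6] = [0,4]
  val[7] = [-3,4]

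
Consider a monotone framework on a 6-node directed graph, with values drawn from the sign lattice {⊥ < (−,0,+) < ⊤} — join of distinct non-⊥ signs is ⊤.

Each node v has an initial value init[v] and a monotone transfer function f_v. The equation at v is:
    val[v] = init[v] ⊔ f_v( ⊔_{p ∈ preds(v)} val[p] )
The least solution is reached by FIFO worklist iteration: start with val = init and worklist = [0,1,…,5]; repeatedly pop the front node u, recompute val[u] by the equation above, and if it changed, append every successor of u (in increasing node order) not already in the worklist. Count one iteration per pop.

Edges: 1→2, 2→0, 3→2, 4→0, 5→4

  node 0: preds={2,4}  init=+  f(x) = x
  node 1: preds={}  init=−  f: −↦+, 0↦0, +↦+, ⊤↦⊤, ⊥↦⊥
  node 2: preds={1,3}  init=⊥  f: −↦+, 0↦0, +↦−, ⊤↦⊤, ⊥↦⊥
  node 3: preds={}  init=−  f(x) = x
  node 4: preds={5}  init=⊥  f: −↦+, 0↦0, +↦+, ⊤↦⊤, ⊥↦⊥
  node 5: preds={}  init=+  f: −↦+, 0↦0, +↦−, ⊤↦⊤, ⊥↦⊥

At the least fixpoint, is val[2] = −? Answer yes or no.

Trace (7 dequeues):
  [1] u=0 | in ⊥ | out + | ==
  [2] u=1 | in ⊥ | out − | ==
  [3] u=2 | in − | out + | prev ⊥ | push {0}
  [4] u=3 | in ⊥ | out − | ==
  [5] u=4 | in + | out + | prev ⊥ | push {}
  [6] u=5 | in ⊥ | out + | ==
  [7] u=0 | in + | out + | ==

Converged values:
  [0] +
  [1] −
  [2] +
  [3] −
  [4] +
  [5] +

no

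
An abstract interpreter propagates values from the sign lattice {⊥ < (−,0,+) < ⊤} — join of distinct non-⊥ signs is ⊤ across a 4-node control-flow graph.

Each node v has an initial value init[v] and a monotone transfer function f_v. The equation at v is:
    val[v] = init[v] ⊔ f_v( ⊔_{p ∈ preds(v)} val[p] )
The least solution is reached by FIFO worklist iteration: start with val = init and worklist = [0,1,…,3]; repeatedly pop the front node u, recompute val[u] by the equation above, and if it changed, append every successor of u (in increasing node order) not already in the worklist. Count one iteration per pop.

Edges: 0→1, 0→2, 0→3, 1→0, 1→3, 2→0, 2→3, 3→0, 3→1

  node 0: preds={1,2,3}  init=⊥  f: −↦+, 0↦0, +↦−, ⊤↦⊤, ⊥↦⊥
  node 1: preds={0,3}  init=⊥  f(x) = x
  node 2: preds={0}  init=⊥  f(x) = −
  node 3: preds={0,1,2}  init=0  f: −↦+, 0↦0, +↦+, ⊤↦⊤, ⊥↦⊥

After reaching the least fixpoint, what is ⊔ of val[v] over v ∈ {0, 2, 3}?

⊤

Worklist (9 pops):
  #1 pop 0: in=0 → 0 (was ⊥); enqueue []
  #2 pop 1: in=0 → 0 (was ⊥); enqueue [0]
  #3 pop 2: in=0 → − (was ⊥); enqueue []
  #4 pop 3: in=⊤ → ⊤ (was 0); enqueue [1]
  #5 pop 0: in=⊤ → ⊤ (was 0); enqueue [2,3]
  #6 pop 1: in=⊤ → ⊤ (was 0); enqueue [0]
  #7 pop 2: in=⊤ → − (no change)
  #8 pop 3: in=⊤ → ⊤ (no change)
  #9 pop 0: in=⊤ → ⊤ (no change)

Fixpoint:
  val[0] = ⊤
  val[1] = ⊤
  val[2] = −
  val[3] = ⊤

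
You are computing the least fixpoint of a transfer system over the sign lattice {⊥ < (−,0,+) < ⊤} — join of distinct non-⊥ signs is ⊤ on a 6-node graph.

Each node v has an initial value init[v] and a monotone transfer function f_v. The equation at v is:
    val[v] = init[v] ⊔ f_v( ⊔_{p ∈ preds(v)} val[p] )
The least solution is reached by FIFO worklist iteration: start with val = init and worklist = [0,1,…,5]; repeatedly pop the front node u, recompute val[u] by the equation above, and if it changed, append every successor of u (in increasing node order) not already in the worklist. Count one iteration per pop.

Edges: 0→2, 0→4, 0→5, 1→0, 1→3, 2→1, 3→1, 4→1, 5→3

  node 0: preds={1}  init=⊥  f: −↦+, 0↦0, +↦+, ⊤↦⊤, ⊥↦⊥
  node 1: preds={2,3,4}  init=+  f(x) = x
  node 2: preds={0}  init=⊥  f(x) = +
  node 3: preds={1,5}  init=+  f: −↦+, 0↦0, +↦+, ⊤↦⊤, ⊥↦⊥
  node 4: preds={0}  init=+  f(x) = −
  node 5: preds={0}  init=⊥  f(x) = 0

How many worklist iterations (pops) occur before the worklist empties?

Trace (13 dequeues):
  [1] u=0 | in + | out + | prev ⊥ | push {}
  [2] u=1 | in + | out + | ==
  [3] u=2 | in + | out + | prev ⊥ | push {1}
  [4] u=3 | in + | out + | ==
  [5] u=4 | in + | out ⊤ | prev + | push {}
  [6] u=5 | in + | out 0 | prev ⊥ | push {3}
  [7] u=1 | in ⊤ | out ⊤ | prev + | push {0}
  [8] u=3 | in ⊤ | out ⊤ | prev + | push {1}
  [9] u=0 | in ⊤ | out ⊤ | prev + | push {2,4,5}
  [10] u=1 | in ⊤ | out ⊤ | ==
  [11] u=2 | in ⊤ | out + | ==
  [12] u=4 | in ⊤ | out ⊤ | ==
  [13] u=5 | in ⊤ | out 0 | ==

Converged values:
  [0] ⊤
  [1] ⊤
  [2] +
  [3] ⊤
  [4] ⊤
  [5] 0

13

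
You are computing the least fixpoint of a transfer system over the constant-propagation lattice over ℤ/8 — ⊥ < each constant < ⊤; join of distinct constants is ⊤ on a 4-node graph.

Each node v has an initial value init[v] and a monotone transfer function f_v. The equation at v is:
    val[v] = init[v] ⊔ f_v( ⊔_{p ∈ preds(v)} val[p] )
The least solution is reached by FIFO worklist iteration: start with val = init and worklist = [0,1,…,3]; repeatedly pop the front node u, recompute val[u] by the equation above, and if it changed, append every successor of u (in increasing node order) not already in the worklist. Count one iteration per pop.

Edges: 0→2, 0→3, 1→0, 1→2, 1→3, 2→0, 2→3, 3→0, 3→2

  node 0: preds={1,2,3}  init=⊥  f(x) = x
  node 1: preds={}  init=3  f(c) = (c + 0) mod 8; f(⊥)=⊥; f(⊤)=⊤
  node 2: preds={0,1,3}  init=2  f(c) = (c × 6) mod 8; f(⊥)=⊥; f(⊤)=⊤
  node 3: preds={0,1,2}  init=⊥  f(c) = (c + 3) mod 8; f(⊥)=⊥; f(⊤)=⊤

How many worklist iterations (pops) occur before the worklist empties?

6

Iteration log — 6 steps:
  step 1. node 0  ⊔preds=⊤  new=⊤  old=⊥  +wl: 
  step 2. node 1  ⊔preds=⊥  new=3  stable
  step 3. node 2  ⊔preds=⊤  new=⊤  old=2  +wl: 0
  step 4. node 3  ⊔preds=⊤  new=⊤  old=⊥  +wl: 2
  step 5. node 0  ⊔preds=⊤  new=⊤  stable
  step 6. node 2  ⊔preds=⊤  new=⊤  stable

Least fixpoint reached:
  node 0: ⊤
  node 1: 3
  node 2: ⊤
  node 3: ⊤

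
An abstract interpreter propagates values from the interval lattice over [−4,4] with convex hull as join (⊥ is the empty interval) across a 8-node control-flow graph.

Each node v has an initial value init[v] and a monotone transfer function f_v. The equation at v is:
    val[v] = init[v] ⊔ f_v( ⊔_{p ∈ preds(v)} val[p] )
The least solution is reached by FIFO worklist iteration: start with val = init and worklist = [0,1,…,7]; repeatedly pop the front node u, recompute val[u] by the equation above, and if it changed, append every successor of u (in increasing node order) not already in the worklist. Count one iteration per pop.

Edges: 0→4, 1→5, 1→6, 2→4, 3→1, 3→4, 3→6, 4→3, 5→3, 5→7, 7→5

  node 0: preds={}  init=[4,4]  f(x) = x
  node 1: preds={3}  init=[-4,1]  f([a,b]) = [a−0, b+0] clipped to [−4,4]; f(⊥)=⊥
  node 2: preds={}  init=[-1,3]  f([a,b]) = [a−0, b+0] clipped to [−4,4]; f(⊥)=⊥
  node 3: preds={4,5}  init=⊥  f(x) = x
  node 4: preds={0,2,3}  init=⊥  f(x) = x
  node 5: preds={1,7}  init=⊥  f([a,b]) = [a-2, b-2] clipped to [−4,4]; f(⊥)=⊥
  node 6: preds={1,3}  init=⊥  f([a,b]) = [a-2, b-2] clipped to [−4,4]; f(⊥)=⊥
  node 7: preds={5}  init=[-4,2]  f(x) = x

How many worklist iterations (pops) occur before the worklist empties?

15

Iteration log — 15 steps:
  step 1. node 0  ⊔preds=⊥  new=[4,4]  stable
  step 2. node 1  ⊔preds=⊥  new=[-4,1]  stable
  step 3. node 2  ⊔preds=⊥  new=[-1,3]  stable
  step 4. node 3  ⊔preds=⊥  new=⊥  stable
  step 5. node 4  ⊔preds=[-1,4]  new=[-1,4]  old=⊥  +wl: 3
  step 6. node 5  ⊔preds=[-4,2]  new=[-4,0]  old=⊥  +wl: 
  step 7. node 6  ⊔preds=[-4,1]  new=[-4,-1]  old=⊥  +wl: 
  step 8. node 7  ⊔preds=[-4,0]  new=[-4,2]  stable
  step 9. node 3  ⊔preds=[-4,4]  new=[-4,4]  old=⊥  +wl: 1,4,6
  step 10. node 1  ⊔preds=[-4,4]  new=[-4,4]  old=[-4,1]  +wl: 5
  step 11. node 4  ⊔preds=[-4,4]  new=[-4,4]  old=[-1,4]  +wl: 3
  step 12. node 6  ⊔preds=[-4,4]  new=[-4,2]  old=[-4,-1]  +wl: 
  step 13. node 5  ⊔preds=[-4,4]  new=[-4,2]  old=[-4,0]  +wl: 7
  step 14. node 3  ⊔preds=[-4,4]  new=[-4,4]  stable
  step 15. node 7  ⊔preds=[-4,2]  new=[-4,2]  stable

Least fixpoint reached:
  node 0: [4,4]
  node 1: [-4,4]
  node 2: [-1,3]
  node 3: [-4,4]
  node 4: [-4,4]
  node 5: [-4,2]
  node 6: [-4,2]
  node 7: [-4,2]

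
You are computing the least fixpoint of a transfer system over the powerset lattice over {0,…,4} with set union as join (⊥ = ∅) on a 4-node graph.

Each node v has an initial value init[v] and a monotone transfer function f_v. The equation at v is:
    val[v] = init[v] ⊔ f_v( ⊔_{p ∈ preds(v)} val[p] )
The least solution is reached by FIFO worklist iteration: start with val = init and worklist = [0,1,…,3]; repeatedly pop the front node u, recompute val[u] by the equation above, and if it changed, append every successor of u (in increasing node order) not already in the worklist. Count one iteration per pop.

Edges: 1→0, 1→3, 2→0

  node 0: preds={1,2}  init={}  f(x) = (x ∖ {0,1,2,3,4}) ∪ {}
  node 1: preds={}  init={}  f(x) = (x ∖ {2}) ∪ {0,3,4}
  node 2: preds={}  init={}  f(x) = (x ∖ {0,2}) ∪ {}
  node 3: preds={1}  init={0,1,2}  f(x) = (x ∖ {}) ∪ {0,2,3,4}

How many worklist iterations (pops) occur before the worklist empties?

Worklist (5 pops):
  #1 pop 0: in={} → {} (no change)
  #2 pop 1: in={} → {0,3,4} (was {}); enqueue [0]
  #3 pop 2: in={} → {} (no change)
  #4 pop 3: in={0,3,4} → {0,1,2,3,4} (was {0,1,2}); enqueue []
  #5 pop 0: in={0,3,4} → {} (no change)

Fixpoint:
  val[0] = {}
  val[1] = {0,3,4}
  val[2] = {}
  val[3] = {0,1,2,3,4}

5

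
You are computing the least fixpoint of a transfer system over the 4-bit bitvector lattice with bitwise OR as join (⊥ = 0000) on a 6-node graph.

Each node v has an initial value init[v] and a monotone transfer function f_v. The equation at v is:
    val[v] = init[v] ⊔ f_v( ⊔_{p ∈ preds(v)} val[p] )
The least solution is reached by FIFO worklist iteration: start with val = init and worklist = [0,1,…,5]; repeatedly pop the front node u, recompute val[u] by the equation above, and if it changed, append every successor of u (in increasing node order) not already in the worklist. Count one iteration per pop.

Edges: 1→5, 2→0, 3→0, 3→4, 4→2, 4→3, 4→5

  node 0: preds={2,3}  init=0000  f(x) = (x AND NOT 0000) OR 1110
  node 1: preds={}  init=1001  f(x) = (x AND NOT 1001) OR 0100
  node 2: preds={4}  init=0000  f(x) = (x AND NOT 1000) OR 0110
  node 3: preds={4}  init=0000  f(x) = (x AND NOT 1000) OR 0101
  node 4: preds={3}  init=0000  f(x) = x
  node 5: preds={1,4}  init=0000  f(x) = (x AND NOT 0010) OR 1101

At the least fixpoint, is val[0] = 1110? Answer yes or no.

Iteration log — 10 steps:
  step 1. node 0  ⊔preds=0000  new=1110  old=0000  +wl: 
  step 2. node 1  ⊔preds=0000  new=1101  old=1001  +wl: 
  step 3. node 2  ⊔preds=0000  new=0110  old=0000  +wl: 0
  step 4. node 3  ⊔preds=0000  new=0101  old=0000  +wl: 
  step 5. node 4  ⊔preds=0101  new=0101  old=0000  +wl: 2,3
  step 6. node 5  ⊔preds=1101  new=1101  old=0000  +wl: 
  step 7. node 0  ⊔preds=0111  new=1111  old=1110  +wl: 
  step 8. node 2  ⊔preds=0101  new=0111  old=0110  +wl: 0
  step 9. node 3  ⊔preds=0101  new=0101  stable
  step 10. node 0  ⊔preds=0111  new=1111  stable

Least fixpoint reached:
  node 0: 1111
  node 1: 1101
  node 2: 0111
  node 3: 0101
  node 4: 0101
  node 5: 1101

no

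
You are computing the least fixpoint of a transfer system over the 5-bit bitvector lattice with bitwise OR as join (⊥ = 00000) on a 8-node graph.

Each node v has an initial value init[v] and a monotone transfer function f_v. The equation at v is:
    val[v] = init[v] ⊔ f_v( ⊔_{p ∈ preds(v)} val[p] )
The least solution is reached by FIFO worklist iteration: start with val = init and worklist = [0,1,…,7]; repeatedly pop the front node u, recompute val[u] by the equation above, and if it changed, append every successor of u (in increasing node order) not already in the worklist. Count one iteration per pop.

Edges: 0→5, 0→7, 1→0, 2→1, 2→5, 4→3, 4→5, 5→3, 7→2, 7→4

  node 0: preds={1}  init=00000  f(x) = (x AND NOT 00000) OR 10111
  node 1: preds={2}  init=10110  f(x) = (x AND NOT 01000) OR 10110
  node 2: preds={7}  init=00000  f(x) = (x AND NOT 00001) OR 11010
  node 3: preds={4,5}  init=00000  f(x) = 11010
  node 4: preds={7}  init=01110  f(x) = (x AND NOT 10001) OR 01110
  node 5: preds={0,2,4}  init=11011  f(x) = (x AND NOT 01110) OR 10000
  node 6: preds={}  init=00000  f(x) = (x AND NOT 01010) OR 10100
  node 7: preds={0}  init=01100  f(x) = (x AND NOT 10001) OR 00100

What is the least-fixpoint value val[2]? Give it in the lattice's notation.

11110

Worklist (11 pops):
  #1 pop 0: in=10110 → 10111 (was 00000); enqueue []
  #2 pop 1: in=00000 → 10110 (no change)
  #3 pop 2: in=01100 → 11110 (was 00000); enqueue [1]
  #4 pop 3: in=11111 → 11010 (was 00000); enqueue []
  #5 pop 4: in=01100 → 01110 (no change)
  #6 pop 5: in=11111 → 11011 (no change)
  #7 pop 6: in=00000 → 10100 (was 00000); enqueue []
  #8 pop 7: in=10111 → 01110 (was 01100); enqueue [2,4]
  #9 pop 1: in=11110 → 10110 (no change)
  #10 pop 2: in=01110 → 11110 (no change)
  #11 pop 4: in=01110 → 01110 (no change)

Fixpoint:
  val[0] = 10111
  val[1] = 10110
  val[2] = 11110
  val[3] = 11010
  val[4] = 01110
  val[5] = 11011
  val[6] = 10100
  val[7] = 01110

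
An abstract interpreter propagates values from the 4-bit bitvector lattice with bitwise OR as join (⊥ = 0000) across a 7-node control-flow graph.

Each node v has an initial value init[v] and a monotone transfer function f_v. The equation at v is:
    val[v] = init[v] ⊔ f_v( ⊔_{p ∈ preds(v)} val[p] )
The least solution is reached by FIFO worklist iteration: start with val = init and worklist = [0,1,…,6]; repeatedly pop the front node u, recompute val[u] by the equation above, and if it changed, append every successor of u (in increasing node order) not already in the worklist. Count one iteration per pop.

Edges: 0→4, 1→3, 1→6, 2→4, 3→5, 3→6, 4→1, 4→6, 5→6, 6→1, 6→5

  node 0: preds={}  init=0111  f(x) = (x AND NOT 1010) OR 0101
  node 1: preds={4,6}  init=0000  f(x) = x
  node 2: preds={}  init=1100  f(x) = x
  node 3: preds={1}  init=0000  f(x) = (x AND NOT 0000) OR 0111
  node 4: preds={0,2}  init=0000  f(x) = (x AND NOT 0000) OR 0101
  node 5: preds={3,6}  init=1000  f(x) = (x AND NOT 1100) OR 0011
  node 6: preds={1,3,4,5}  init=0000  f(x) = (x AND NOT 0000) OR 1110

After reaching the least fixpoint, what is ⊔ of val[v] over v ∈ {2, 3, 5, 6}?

1111

Iteration log — 12 steps:
  step 1. node 0  ⊔preds=0000  new=0111  stable
  step 2. node 1  ⊔preds=0000  new=0000  stable
  step 3. node 2  ⊔preds=0000  new=1100  stable
  step 4. node 3  ⊔preds=0000  new=0111  old=0000  +wl: 
  step 5. node 4  ⊔preds=1111  new=1111  old=0000  +wl: 1
  step 6. node 5  ⊔preds=0111  new=1011  old=1000  +wl: 
  step 7. node 6  ⊔preds=1111  new=1111  old=0000  +wl: 5
  step 8. node 1  ⊔preds=1111  new=1111  old=0000  +wl: 3,6
  step 9. node 5  ⊔preds=1111  new=1011  stable
  step 10. node 3  ⊔preds=1111  new=1111  old=0111  +wl: 5
  step 11. node 6  ⊔preds=1111  new=1111  stable
  step 12. node 5  ⊔preds=1111  new=1011  stable

Least fixpoint reached:
  node 0: 0111
  node 1: 1111
  node 2: 1100
  node 3: 1111
  node 4: 1111
  node 5: 1011
  node 6: 1111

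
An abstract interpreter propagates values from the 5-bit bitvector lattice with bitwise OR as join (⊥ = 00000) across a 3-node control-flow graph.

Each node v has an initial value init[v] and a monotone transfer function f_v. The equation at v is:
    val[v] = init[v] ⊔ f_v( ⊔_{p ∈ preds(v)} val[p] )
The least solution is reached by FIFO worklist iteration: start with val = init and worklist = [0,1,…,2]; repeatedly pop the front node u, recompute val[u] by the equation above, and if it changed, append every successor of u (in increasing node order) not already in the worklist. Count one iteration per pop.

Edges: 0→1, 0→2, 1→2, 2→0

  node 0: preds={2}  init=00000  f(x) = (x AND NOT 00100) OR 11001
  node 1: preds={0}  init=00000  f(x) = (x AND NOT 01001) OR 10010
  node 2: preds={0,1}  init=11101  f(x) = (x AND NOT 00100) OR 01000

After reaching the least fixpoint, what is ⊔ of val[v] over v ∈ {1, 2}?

Worklist (6 pops):
  #1 pop 0: in=11101 → 11001 (was 00000); enqueue []
  #2 pop 1: in=11001 → 10010 (was 00000); enqueue []
  #3 pop 2: in=11011 → 11111 (was 11101); enqueue [0]
  #4 pop 0: in=11111 → 11011 (was 11001); enqueue [1,2]
  #5 pop 1: in=11011 → 10010 (no change)
  #6 pop 2: in=11011 → 11111 (no change)

Fixpoint:
  val[0] = 11011
  val[1] = 10010
  val[2] = 11111

11111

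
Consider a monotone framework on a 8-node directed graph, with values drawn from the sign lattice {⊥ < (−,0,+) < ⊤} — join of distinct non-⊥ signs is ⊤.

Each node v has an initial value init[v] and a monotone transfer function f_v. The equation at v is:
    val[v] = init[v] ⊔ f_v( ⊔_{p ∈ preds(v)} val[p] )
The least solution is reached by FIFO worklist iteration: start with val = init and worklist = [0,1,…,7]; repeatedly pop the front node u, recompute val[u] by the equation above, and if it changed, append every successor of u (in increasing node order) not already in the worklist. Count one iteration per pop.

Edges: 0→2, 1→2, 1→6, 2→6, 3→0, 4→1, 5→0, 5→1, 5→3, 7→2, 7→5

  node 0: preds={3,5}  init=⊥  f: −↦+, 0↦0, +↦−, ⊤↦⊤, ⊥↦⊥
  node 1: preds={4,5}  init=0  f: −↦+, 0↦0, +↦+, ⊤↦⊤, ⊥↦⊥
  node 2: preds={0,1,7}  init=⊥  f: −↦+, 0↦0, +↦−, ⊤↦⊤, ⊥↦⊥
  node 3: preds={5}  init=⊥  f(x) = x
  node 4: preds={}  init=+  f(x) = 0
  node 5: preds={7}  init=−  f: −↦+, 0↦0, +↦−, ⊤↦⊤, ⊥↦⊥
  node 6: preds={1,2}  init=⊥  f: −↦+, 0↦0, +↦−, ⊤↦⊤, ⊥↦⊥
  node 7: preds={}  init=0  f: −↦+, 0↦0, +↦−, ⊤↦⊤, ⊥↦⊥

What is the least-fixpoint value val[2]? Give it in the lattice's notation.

⊤

Worklist (13 pops):
  #1 pop 0: in=− → + (was ⊥); enqueue []
  #2 pop 1: in=⊤ → ⊤ (was 0); enqueue []
  #3 pop 2: in=⊤ → ⊤ (was ⊥); enqueue []
  #4 pop 3: in=− → − (was ⊥); enqueue [0]
  #5 pop 4: in=⊥ → ⊤ (was +); enqueue [1]
  #6 pop 5: in=0 → ⊤ (was −); enqueue [3]
  #7 pop 6: in=⊤ → ⊤ (was ⊥); enqueue []
  #8 pop 7: in=⊥ → 0 (no change)
  #9 pop 0: in=⊤ → ⊤ (was +); enqueue [2]
  #10 pop 1: in=⊤ → ⊤ (no change)
  #11 pop 3: in=⊤ → ⊤ (was −); enqueue [0]
  #12 pop 2: in=⊤ → ⊤ (no change)
  #13 pop 0: in=⊤ → ⊤ (no change)

Fixpoint:
  val[0] = ⊤
  val[1] = ⊤
  val[2] = ⊤
  val[3] = ⊤
  val[4] = ⊤
  val[5] = ⊤
  val[6] = ⊤
  val[7] = 0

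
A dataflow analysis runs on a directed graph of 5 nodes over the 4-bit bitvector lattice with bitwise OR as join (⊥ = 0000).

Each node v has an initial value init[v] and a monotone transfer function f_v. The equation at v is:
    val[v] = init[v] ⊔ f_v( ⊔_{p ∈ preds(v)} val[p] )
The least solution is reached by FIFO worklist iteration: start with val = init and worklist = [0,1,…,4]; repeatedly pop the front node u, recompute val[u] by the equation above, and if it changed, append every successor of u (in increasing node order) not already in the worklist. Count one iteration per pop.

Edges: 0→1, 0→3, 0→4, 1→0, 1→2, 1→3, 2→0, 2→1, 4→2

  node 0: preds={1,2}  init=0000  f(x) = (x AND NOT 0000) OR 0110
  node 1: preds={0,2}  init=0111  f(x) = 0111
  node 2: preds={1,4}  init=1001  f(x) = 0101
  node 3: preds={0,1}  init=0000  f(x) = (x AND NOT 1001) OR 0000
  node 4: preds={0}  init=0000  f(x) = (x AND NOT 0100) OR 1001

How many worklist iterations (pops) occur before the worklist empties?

Worklist (8 pops):
  #1 pop 0: in=1111 → 1111 (was 0000); enqueue []
  #2 pop 1: in=1111 → 0111 (no change)
  #3 pop 2: in=0111 → 1101 (was 1001); enqueue [0,1]
  #4 pop 3: in=1111 → 0110 (was 0000); enqueue []
  #5 pop 4: in=1111 → 1011 (was 0000); enqueue [2]
  #6 pop 0: in=1111 → 1111 (no change)
  #7 pop 1: in=1111 → 0111 (no change)
  #8 pop 2: in=1111 → 1101 (no change)

Fixpoint:
  val[0] = 1111
  val[1] = 0111
  val[2] = 1101
  val[3] = 0110
  val[4] = 1011

8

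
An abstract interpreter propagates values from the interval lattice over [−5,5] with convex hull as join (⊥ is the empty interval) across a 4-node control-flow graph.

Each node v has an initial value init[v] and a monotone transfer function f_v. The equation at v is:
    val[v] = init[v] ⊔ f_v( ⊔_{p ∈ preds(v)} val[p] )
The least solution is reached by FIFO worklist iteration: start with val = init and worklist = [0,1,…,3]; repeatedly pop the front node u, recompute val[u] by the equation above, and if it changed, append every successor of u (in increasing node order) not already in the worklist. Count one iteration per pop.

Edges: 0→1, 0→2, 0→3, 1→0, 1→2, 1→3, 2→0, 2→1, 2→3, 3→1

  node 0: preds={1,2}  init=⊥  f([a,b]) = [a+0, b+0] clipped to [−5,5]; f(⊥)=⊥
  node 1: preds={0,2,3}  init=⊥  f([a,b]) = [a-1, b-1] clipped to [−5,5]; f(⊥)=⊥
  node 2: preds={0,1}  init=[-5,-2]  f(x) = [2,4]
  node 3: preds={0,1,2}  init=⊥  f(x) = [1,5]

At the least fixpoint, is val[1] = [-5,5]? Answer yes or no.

no

Trace (9 dequeues):
  [1] u=0 | in [-5,-2] | out [-5,-2] | prev ⊥ | push {}
  [2] u=1 | in [-5,-2] | out [-5,-3] | prev ⊥ | push {0}
  [3] u=2 | in [-5,-2] | out [-5,4] | prev [-5,-2] | push {1}
  [4] u=3 | in [-5,4] | out [1,5] | prev ⊥ | push {}
  [5] u=0 | in [-5,4] | out [-5,4] | prev [-5,-2] | push {2,3}
  [6] u=1 | in [-5,5] | out [-5,4] | prev [-5,-3] | push {0}
  [7] u=2 | in [-5,4] | out [-5,4] | ==
  [8] u=3 | in [-5,4] | out [1,5] | ==
  [9] u=0 | in [-5,4] | out [-5,4] | ==

Converged values:
  [0] [-5,4]
  [1] [-5,4]
  [2] [-5,4]
  [3] [1,5]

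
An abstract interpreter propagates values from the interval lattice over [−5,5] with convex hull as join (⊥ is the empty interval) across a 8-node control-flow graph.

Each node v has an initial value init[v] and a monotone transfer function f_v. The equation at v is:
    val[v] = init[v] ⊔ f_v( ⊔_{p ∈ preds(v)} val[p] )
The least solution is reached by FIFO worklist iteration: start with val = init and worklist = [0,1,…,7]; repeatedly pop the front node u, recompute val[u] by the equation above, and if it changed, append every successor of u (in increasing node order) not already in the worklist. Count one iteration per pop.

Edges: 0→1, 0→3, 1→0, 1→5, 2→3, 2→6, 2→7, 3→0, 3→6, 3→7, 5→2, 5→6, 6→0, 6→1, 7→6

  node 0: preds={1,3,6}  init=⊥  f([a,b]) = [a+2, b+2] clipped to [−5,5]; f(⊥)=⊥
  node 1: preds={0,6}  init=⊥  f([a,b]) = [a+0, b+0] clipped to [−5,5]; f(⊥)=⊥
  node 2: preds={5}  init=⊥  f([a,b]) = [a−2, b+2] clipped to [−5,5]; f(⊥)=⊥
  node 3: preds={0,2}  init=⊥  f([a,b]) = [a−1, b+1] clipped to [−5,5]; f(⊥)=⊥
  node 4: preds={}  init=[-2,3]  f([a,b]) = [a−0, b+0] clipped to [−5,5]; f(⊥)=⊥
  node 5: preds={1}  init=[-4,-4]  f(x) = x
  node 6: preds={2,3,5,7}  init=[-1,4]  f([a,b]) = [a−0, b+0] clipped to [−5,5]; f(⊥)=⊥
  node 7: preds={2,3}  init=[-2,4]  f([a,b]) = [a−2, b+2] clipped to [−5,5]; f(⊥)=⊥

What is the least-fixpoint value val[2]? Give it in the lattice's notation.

[-5,5]

Iteration log — 18 steps:
  step 1. node 0  ⊔preds=[-1,4]  new=[1,5]  old=⊥  +wl: 
  step 2. node 1  ⊔preds=[-1,5]  new=[-1,5]  old=⊥  +wl: 0
  step 3. node 2  ⊔preds=[-4,-4]  new=[-5,-2]  old=⊥  +wl: 
  step 4. node 3  ⊔preds=[-5,5]  new=[-5,5]  old=⊥  +wl: 
  step 5. node 4  ⊔preds=⊥  new=[-2,3]  stable
  step 6. node 5  ⊔preds=[-1,5]  new=[-4,5]  old=[-4,-4]  +wl: 2
  step 7. node 6  ⊔preds=[-5,5]  new=[-5,5]  old=[-1,4]  +wl: 1
  step 8. node 7  ⊔preds=[-5,5]  new=[-5,5]  old=[-2,4]  +wl: 6
  step 9. node 0  ⊔preds=[-5,5]  new=[-3,5]  old=[1,5]  +wl: 3
  step 10. node 2  ⊔preds=[-4,5]  new=[-5,5]  old=[-5,-2]  +wl: 7
  step 11. node 1  ⊔preds=[-5,5]  new=[-5,5]  old=[-1,5]  +wl: 0,5
  step 12. node 6  ⊔preds=[-5,5]  new=[-5,5]  stable
  step 13. node 3  ⊔preds=[-5,5]  new=[-5,5]  stable
  step 14. node 7  ⊔preds=[-5,5]  new=[-5,5]  stable
  step 15. node 0  ⊔preds=[-5,5]  new=[-3,5]  stable
  step 16. node 5  ⊔preds=[-5,5]  new=[-5,5]  old=[-4,5]  +wl: 2,6
  step 17. node 2  ⊔preds=[-5,5]  new=[-5,5]  stable
  step 18. node 6  ⊔preds=[-5,5]  new=[-5,5]  stable

Least fixpoint reached:
  node 0: [-3,5]
  node 1: [-5,5]
  node 2: [-5,5]
  node 3: [-5,5]
  node 4: [-2,3]
  node 5: [-5,5]
  node 6: [-5,5]
  node 7: [-5,5]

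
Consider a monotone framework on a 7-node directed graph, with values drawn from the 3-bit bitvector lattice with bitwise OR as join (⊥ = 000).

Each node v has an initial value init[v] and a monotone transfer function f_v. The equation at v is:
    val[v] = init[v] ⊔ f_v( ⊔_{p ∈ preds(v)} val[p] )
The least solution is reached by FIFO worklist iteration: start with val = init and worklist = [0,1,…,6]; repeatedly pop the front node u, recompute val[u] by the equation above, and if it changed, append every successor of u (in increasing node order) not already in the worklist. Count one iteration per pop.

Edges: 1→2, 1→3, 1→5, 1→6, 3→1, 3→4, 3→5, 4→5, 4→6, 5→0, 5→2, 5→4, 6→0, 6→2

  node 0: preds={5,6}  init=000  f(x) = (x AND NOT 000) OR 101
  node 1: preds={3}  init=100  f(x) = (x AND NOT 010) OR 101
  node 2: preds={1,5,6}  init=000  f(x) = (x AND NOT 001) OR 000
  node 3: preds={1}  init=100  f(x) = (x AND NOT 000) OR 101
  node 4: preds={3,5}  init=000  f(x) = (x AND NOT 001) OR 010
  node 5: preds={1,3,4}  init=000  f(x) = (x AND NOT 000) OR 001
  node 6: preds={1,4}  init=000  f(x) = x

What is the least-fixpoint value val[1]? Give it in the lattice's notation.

101

Iteration log — 11 steps:
  step 1. node 0  ⊔preds=000  new=101  old=000  +wl: 
  step 2. node 1  ⊔preds=100  new=101  old=100  +wl: 
  step 3. node 2  ⊔preds=101  new=100  old=000  +wl: 
  step 4. node 3  ⊔preds=101  new=101  old=100  +wl: 1
  step 5. node 4  ⊔preds=101  new=110  old=000  +wl: 
  step 6. node 5  ⊔preds=111  new=111  old=000  +wl: 0,2,4
  step 7. node 6  ⊔preds=111  new=111  old=000  +wl: 
  step 8. node 1  ⊔preds=101  new=101  stable
  step 9. node 0  ⊔preds=111  new=111  old=101  +wl: 
  step 10. node 2  ⊔preds=111  new=110  old=100  +wl: 
  step 11. node 4  ⊔preds=111  new=110  stable

Least fixpoint reached:
  node 0: 111
  node 1: 101
  node 2: 110
  node 3: 101
  node 4: 110
  node 5: 111
  node 6: 111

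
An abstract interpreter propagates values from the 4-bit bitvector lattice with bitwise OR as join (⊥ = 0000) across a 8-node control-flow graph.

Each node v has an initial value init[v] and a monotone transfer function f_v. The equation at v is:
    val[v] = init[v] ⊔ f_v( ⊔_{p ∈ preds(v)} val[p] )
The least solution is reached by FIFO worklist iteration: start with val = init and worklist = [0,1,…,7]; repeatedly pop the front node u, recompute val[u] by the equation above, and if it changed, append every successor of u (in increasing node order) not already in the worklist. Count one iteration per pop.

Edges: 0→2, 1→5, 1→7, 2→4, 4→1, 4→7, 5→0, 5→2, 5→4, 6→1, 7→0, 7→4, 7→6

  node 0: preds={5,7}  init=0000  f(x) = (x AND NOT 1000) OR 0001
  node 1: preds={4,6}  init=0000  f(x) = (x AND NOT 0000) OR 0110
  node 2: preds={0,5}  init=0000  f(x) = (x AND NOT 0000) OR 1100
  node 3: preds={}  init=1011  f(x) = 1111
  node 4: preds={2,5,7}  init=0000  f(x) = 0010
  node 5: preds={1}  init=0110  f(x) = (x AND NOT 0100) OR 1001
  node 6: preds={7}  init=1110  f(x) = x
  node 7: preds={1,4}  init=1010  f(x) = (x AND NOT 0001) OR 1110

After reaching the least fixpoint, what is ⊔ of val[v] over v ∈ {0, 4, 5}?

Worklist (13 pops):
  #1 pop 0: in=1110 → 0111 (was 0000); enqueue []
  #2 pop 1: in=1110 → 1110 (was 0000); enqueue []
  #3 pop 2: in=0111 → 1111 (was 0000); enqueue []
  #4 pop 3: in=0000 → 1111 (was 1011); enqueue []
  #5 pop 4: in=1111 → 0010 (was 0000); enqueue [1]
  #6 pop 5: in=1110 → 1111 (was 0110); enqueue [0,2,4]
  #7 pop 6: in=1010 → 1110 (no change)
  #8 pop 7: in=1110 → 1110 (was 1010); enqueue [6]
  #9 pop 1: in=1110 → 1110 (no change)
  #10 pop 0: in=1111 → 0111 (no change)
  #11 pop 2: in=1111 → 1111 (no change)
  #12 pop 4: in=1111 → 0010 (no change)
  #13 pop 6: in=1110 → 1110 (no change)

Fixpoint:
  val[0] = 0111
  val[1] = 1110
  val[2] = 1111
  val[3] = 1111
  val[4] = 0010
  val[5] = 1111
  val[6] = 1110
  val[7] = 1110

1111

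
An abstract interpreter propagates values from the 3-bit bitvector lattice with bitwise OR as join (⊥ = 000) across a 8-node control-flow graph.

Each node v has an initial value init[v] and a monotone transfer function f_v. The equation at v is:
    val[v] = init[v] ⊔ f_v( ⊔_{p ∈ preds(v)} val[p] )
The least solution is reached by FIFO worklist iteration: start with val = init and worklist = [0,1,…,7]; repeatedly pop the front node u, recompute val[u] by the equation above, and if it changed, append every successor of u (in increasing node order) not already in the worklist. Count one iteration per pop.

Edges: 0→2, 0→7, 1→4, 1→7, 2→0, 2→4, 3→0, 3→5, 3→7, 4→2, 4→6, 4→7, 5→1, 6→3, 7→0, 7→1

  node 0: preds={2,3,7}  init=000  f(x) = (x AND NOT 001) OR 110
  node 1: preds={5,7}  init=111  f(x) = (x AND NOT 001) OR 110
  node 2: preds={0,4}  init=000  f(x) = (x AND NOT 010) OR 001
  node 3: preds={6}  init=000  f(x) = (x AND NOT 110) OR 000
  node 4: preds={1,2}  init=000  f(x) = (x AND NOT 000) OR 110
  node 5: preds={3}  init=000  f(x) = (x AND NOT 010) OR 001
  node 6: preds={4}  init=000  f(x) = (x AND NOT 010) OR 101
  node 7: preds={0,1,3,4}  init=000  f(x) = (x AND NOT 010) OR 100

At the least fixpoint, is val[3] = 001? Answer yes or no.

yes

Trace (15 dequeues):
  [1] u=0 | in 000 | out 110 | prev 000 | push {}
  [2] u=1 | in 000 | out 111 | ==
  [3] u=2 | in 110 | out 101 | prev 000 | push {0}
  [4] u=3 | in 000 | out 000 | ==
  [5] u=4 | in 111 | out 111 | prev 000 | push {2}
  [6] u=5 | in 000 | out 001 | prev 000 | push {1}
  [7] u=6 | in 111 | out 101 | prev 000 | push {3}
  [8] u=7 | in 111 | out 101 | prev 000 | push {}
  [9] u=0 | in 101 | out 110 | ==
  [10] u=2 | in 111 | out 101 | ==
  [11] u=1 | in 101 | out 111 | ==
  [12] u=3 | in 101 | out 001 | prev 000 | push {0,5,7}
  [13] u=0 | in 101 | out 110 | ==
  [14] u=5 | in 001 | out 001 | ==
  [15] u=7 | in 111 | out 101 | ==

Converged values:
  [0] 110
  [1] 111
  [2] 101
  [3] 001
  [4] 111
  [5] 001
  [6] 101
  [7] 101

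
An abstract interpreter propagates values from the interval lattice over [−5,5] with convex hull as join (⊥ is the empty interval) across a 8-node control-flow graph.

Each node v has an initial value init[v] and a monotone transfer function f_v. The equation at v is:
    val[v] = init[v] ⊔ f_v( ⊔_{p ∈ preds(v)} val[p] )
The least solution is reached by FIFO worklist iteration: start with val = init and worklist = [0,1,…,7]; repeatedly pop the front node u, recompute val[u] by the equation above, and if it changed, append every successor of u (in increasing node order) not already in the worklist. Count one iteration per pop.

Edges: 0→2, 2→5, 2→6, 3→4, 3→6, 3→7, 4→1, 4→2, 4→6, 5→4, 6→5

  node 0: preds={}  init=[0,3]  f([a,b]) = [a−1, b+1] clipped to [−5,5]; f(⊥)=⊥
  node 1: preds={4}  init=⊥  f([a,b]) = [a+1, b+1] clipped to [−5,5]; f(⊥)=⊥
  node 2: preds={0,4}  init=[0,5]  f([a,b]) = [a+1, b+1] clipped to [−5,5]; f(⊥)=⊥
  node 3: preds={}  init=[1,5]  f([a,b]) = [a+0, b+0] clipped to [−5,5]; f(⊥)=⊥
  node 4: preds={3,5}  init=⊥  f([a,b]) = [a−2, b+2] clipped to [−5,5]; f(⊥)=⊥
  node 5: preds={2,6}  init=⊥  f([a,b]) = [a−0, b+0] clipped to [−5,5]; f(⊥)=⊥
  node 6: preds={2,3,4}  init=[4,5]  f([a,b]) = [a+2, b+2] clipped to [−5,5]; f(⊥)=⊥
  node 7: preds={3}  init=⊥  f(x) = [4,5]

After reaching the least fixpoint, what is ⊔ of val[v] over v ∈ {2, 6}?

[-4,5]

Worklist (32 pops):
  #1 pop 0: in=⊥ → [0,3] (no change)
  #2 pop 1: in=⊥ → ⊥ (no change)
  #3 pop 2: in=[0,3] → [0,5] (no change)
  #4 pop 3: in=⊥ → [1,5] (no change)
  #5 pop 4: in=[1,5] → [-1,5] (was ⊥); enqueue [1,2]
  #6 pop 5: in=[0,5] → [0,5] (was ⊥); enqueue [4]
  #7 pop 6: in=[-1,5] → [1,5] (was [4,5]); enqueue [5]
  #8 pop 7: in=[1,5] → [4,5] (was ⊥); enqueue []
  #9 pop 1: in=[-1,5] → [0,5] (was ⊥); enqueue []
  #10 pop 2: in=[-1,5] → [0,5] (no change)
  #11 pop 4: in=[0,5] → [-2,5] (was [-1,5]); enqueue [1,2,6]
  #12 pop 5: in=[0,5] → [0,5] (no change)
  #13 pop 1: in=[-2,5] → [-1,5] (was [0,5]); enqueue []
  #14 pop 2: in=[-2,5] → [-1,5] (was [0,5]); enqueue [5]
  #15 pop 6: in=[-2,5] → [0,5] (was [1,5]); enqueue []
  #16 pop 5: in=[-1,5] → [-1,5] (was [0,5]); enqueue [4]
  #17 pop 4: in=[-1,5] → [-3,5] (was [-2,5]); enqueue [1,2,6]
  #18 pop 1: in=[-3,5] → [-2,5] (was [-1,5]); enqueue []
  #19 pop 2: in=[-3,5] → [-2,5] (was [-1,5]); enqueue [5]
  #20 pop 6: in=[-3,5] → [-1,5] (was [0,5]); enqueue []
  #21 pop 5: in=[-2,5] → [-2,5] (was [-1,5]); enqueue [4]
  #22 pop 4: in=[-2,5] → [-4,5] (was [-3,5]); enqueue [1,2,6]
  #23 pop 1: in=[-4,5] → [-3,5] (was [-2,5]); enqueue []
  #24 pop 2: in=[-4,5] → [-3,5] (was [-2,5]); enqueue [5]
  #25 pop 6: in=[-4,5] → [-2,5] (was [-1,5]); enqueue []
  #26 pop 5: in=[-3,5] → [-3,5] (was [-2,5]); enqueue [4]
  #27 pop 4: in=[-3,5] → [-5,5] (was [-4,5]); enqueue [1,2,6]
  #28 pop 1: in=[-5,5] → [-4,5] (was [-3,5]); enqueue []
  #29 pop 2: in=[-5,5] → [-4,5] (was [-3,5]); enqueue [5]
  #30 pop 6: in=[-5,5] → [-3,5] (was [-2,5]); enqueue []
  #31 pop 5: in=[-4,5] → [-4,5] (was [-3,5]); enqueue [4]
  #32 pop 4: in=[-4,5] → [-5,5] (no change)

Fixpoint:
  val[0] = [0,3]
  val[1] = [-4,5]
  val[2] = [-4,5]
  val[3] = [1,5]
  val[4] = [-5,5]
  val[5] = [-4,5]
  val[6] = [-3,5]
  val[7] = [4,5]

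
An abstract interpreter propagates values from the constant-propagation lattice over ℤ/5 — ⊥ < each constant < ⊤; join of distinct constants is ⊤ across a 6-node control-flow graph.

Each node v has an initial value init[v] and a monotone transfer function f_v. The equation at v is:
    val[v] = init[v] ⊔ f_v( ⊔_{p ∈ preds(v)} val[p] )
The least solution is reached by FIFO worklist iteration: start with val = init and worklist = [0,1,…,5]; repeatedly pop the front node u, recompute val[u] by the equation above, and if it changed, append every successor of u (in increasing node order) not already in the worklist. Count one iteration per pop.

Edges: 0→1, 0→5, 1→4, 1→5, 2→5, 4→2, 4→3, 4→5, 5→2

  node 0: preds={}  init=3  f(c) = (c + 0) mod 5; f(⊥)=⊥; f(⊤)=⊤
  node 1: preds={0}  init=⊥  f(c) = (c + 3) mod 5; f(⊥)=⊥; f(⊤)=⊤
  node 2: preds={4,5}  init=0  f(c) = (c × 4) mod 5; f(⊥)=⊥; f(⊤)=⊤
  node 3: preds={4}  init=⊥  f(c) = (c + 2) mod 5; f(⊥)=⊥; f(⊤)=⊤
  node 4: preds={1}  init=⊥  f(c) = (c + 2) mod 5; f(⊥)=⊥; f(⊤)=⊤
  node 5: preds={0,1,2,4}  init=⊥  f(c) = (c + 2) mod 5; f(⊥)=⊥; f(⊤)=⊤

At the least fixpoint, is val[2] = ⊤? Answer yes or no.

Iteration log — 9 steps:
  step 1. node 0  ⊔preds=⊥  new=3  stable
  step 2. node 1  ⊔preds=3  new=1  old=⊥  +wl: 
  step 3. node 2  ⊔preds=⊥  new=0  stable
  step 4. node 3  ⊔preds=⊥  new=⊥  stable
  step 5. node 4  ⊔preds=1  new=3  old=⊥  +wl: 2,3
  step 6. node 5  ⊔preds=⊤  new=⊤  old=⊥  +wl: 
  step 7. node 2  ⊔preds=⊤  new=⊤  old=0  +wl: 5
  step 8. node 3  ⊔preds=3  new=0  old=⊥  +wl: 
  step 9. node 5  ⊔preds=⊤  new=⊤  stable

Least fixpoint reached:
  node 0: 3
  node 1: 1
  node 2: ⊤
  node 3: 0
  node 4: 3
  node 5: ⊤

yes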